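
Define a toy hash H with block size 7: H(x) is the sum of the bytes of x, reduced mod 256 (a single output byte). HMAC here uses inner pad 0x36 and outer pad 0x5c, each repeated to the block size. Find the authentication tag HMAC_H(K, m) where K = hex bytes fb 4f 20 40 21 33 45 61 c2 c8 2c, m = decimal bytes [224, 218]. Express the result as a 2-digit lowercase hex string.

98

Key hex bytes fb 4f 20 40 21 33 45 61 c2 c8 2c is 11 bytes > B = 7, so hash it first: H(key) = 5a, then zero-pad to 7 bytes: K' = 5a 00 00 00 00 00 00.
K' ⊕ ipad = 6c 36 36 36 36 36 36.  K' ⊕ opad = 06 5c 5c 5c 5c 5c 5c.
Inner input = (K'⊕ipad) ∥ m = 6c 36 36 36 36 36 36 ∥ e0 da.
Inner hash: sum = 108+54+54+54+54+54+54+224+218 = 874; mod 256 = 106 → 6a.
Outer input = (K'⊕opad) ∥ inner = 06 5c 5c 5c 5c 5c 5c ∥ 6a.
Outer hash (tag): sum = 6+92+92+92+92+92+92+106 = 664; mod 256 = 152 → 98.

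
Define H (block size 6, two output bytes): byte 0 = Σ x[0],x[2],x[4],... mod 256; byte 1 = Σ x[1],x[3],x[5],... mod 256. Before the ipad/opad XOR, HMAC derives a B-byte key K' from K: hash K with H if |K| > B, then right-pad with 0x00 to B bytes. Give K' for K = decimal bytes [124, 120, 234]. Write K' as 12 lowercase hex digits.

7c78ea000000

Key decimal bytes [124, 120, 234] = 7c 78 ea is 3 bytes ≤ B = 6; zero-pad to 6 bytes: K' = 7c 78 ea 00 00 00.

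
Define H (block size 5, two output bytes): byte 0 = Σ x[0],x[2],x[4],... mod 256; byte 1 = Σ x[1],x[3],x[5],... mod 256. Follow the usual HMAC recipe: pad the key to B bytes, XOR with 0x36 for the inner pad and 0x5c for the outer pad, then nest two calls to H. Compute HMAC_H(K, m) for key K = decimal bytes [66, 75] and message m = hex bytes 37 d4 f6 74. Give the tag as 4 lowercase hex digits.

b69b

Key decimal bytes [66, 75] = 42 4b is 2 bytes ≤ B = 5; zero-pad to 5 bytes: K' = 42 4b 00 00 00.
K' ⊕ ipad = 74 7d 36 36 36.  K' ⊕ opad = 1e 17 5c 5c 5c.
Inner input = (K'⊕ipad) ∥ m = 74 7d 36 36 36 ∥ 37 d4 f6 74.
Inner hash: even-index sum = 552 mod 256 = 40; odd-index sum = 480 mod 256 = 224 → 28 e0.
Outer input = (K'⊕opad) ∥ inner = 1e 17 5c 5c 5c ∥ 28 e0.
Outer hash (tag): even-index sum = 438 mod 256 = 182; odd-index sum = 155 mod 256 = 155 → b6 9b.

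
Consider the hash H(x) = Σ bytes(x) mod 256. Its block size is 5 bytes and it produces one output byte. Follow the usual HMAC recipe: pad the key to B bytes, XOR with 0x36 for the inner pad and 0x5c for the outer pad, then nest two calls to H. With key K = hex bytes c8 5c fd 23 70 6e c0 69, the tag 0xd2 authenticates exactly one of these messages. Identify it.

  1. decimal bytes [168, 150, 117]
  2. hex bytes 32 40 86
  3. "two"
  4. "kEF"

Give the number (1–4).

4

Key hex bytes c8 5c fd 23 70 6e c0 69 is 8 bytes > B = 5, so hash it first: H(key) = 4b, then zero-pad to 5 bytes: K' = 4b 00 00 00 00.
K' ⊕ ipad = 7d 36 36 36 36; K' ⊕ opad = 17 5c 5c 5c 5c.
m1: inner = H(7d 36 36 36 36 a8 96 75) = 08; tag = H(17 5c 5c 5c 5c 08) = 8f
m2: inner = H(7d 36 36 36 36 32 40 86) = 4d; tag = H(17 5c 5c 5c 5c 4d) = d4
m3: inner = H(7d 36 36 36 36 74 77 6f) = af; tag = H(17 5c 5c 5c 5c af) = 36
m4: inner = H(7d 36 36 36 36 6b 45 46) = 4b; tag = H(17 5c 5c 5c 5c 4b) = d2 ← matches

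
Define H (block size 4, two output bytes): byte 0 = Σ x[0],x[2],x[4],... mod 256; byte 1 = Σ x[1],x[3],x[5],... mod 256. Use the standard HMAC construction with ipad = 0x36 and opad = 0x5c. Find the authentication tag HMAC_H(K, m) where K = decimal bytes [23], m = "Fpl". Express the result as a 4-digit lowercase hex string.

b094

Key decimal bytes [23] = 17 is 1 byte ≤ B = 4; zero-pad to 4 bytes: K' = 17 00 00 00.
K' ⊕ ipad = 21 36 36 36.  K' ⊕ opad = 4b 5c 5c 5c.
Inner input = (K'⊕ipad) ∥ m = 21 36 36 36 ∥ 46 70 6c.
Inner hash: even-index sum = 265 mod 256 = 9; odd-index sum = 220 mod 256 = 220 → 09 dc.
Outer input = (K'⊕opad) ∥ inner = 4b 5c 5c 5c ∥ 09 dc.
Outer hash (tag): even-index sum = 176 mod 256 = 176; odd-index sum = 404 mod 256 = 148 → b0 94.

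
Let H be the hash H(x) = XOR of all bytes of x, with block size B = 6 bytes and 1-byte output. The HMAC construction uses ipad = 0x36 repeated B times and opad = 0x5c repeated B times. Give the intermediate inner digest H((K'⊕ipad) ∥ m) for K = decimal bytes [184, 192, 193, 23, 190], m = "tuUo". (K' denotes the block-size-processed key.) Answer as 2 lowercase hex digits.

2b

Key decimal bytes [184, 192, 193, 23, 190] = b8 c0 c1 17 be is 5 bytes ≤ B = 6; zero-pad to 6 bytes: K' = b8 c0 c1 17 be 00.
K' ⊕ ipad = 8e f6 f7 21 88 36.
Inner input = 8e f6 f7 21 88 36 ∥ 74 75 55 6f.
Inner hash: XOR 8e⊕f6⊕f7⊕21⊕88⊕36⊕74⊕75⊕55⊕6f = 2b.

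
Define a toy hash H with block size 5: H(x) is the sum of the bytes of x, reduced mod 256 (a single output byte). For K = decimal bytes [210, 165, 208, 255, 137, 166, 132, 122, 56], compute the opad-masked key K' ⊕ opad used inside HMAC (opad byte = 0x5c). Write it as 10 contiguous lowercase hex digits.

Key decimal bytes [210, 165, 208, 255, 137, 166, 132, 122, 56] = d2 a5 d0 ff 89 a6 84 7a 38 is 9 bytes > B = 5, so hash it first: H(key) = ab, then zero-pad to 5 bytes: K' = ab 00 00 00 00.
XOR each byte with 0x5c: ab⊕5c=f7, 00⊕5c=5c, 00⊕5c=5c, 00⊕5c=5c, 00⊕5c=5c.

f75c5c5c5c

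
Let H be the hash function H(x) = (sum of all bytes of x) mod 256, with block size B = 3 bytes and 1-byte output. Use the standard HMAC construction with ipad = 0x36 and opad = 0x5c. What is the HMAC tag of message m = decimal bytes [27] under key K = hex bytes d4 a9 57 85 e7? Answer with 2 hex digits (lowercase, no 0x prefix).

Key hex bytes d4 a9 57 85 e7 is 5 bytes > B = 3, so hash it first: H(key) = 40, then zero-pad to 3 bytes: K' = 40 00 00.
K' ⊕ ipad = 76 36 36.  K' ⊕ opad = 1c 5c 5c.
Inner input = (K'⊕ipad) ∥ m = 76 36 36 ∥ 1b.
Inner hash: sum = 118+54+54+27 = 253 → fd.
Outer input = (K'⊕opad) ∥ inner = 1c 5c 5c ∥ fd.
Outer hash (tag): sum = 28+92+92+253 = 465; mod 256 = 209 → d1.

d1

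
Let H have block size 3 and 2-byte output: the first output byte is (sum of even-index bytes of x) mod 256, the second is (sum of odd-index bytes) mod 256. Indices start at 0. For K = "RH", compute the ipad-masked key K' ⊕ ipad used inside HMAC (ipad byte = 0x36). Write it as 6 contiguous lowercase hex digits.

647e36

Key "RH" = 52 48 is 2 bytes ≤ B = 3; zero-pad to 3 bytes: K' = 52 48 00.
XOR each byte with 0x36: 52⊕36=64, 48⊕36=7e, 00⊕36=36.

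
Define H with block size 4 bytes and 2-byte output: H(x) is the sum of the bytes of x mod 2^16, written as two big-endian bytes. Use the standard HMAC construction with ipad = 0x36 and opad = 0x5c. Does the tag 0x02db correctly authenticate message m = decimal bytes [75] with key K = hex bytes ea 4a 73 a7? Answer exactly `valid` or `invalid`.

Key hex bytes ea 4a 73 a7 is exactly B = 4 bytes: K' = ea 4a 73 a7.
K' ⊕ ipad = dc 7c 45 91; K' ⊕ opad = b6 16 2f fb.
Inner hash: sum = 220+124+69+145+75 = 633 → 02 79.
Outer hash (recomputed tag): sum = 182+22+47+251+2+121 = 625 → 02 71.
Recomputed tag = 0271; claimed = 02db → mismatch.

invalid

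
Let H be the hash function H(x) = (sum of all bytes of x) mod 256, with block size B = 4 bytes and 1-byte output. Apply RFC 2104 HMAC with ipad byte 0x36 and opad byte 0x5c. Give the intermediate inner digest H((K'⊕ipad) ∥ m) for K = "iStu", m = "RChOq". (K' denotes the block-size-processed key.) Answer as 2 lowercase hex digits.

Key "iStu" = 69 53 74 75 is exactly B = 4 bytes: K' = 69 53 74 75.
K' ⊕ ipad = 5f 65 42 43.
Inner input = 5f 65 42 43 ∥ 52 43 68 4f 71.
Inner hash: sum = 95+101+66+67+82+67+104+79+113 = 774; mod 256 = 6 → 06.

06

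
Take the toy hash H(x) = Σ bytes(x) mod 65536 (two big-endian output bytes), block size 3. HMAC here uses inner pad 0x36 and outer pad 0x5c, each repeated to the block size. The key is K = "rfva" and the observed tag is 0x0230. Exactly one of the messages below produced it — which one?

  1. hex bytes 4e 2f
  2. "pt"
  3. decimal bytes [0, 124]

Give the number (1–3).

1

Key "rfva" = 72 66 76 61 is 4 bytes > B = 3, so hash it first: H(key) = 01 af, then zero-pad to 3 bytes: K' = 01 af 00.
K' ⊕ ipad = 37 99 36; K' ⊕ opad = 5d f3 5c.
m1: inner = H(37 99 36 4e 2f) = 01 83; tag = H(5d f3 5c 01 83) = 0230 ← matches
m2: inner = H(37 99 36 70 74) = 01 ea; tag = H(5d f3 5c 01 ea) = 0297
m3: inner = H(37 99 36 00 7c) = 01 82; tag = H(5d f3 5c 01 82) = 022f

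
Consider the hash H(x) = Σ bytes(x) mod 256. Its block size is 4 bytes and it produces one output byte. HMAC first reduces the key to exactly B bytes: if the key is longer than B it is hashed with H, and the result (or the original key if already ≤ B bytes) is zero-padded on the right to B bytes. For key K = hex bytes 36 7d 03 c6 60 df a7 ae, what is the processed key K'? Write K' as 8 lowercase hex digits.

|K| = 8 > B = 4, so first hash the key.
H(K): sum = 54+125+3+198+96+223+167+174 = 1040; mod 256 = 16 → 10.
Zero-pad H(K) = 10 to 4 bytes: K' = 10 00 00 00.

10000000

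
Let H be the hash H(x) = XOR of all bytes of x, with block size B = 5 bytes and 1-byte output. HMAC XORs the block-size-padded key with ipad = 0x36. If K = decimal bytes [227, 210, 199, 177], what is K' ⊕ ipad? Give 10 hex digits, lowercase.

d5e4f18736

Key decimal bytes [227, 210, 199, 177] = e3 d2 c7 b1 is 4 bytes ≤ B = 5; zero-pad to 5 bytes: K' = e3 d2 c7 b1 00.
XOR each byte with 0x36: e3⊕36=d5, d2⊕36=e4, c7⊕36=f1, b1⊕36=87, 00⊕36=36.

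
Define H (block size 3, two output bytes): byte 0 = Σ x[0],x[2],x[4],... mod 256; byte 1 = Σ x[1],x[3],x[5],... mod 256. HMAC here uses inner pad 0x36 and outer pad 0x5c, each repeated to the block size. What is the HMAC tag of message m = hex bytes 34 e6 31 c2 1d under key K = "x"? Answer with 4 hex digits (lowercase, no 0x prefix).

3888

Key "x" = 78 is 1 byte ≤ B = 3; zero-pad to 3 bytes: K' = 78 00 00.
K' ⊕ ipad = 4e 36 36.  K' ⊕ opad = 24 5c 5c.
Inner input = (K'⊕ipad) ∥ m = 4e 36 36 ∥ 34 e6 31 c2 1d.
Inner hash: even-index sum = 556 mod 256 = 44; odd-index sum = 184 mod 256 = 184 → 2c b8.
Outer input = (K'⊕opad) ∥ inner = 24 5c 5c ∥ 2c b8.
Outer hash (tag): even-index sum = 312 mod 256 = 56; odd-index sum = 136 mod 256 = 136 → 38 88.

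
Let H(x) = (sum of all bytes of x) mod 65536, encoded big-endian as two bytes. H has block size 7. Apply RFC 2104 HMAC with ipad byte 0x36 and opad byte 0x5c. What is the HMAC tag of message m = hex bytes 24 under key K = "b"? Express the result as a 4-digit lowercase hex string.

Key "b" = 62 is 1 byte ≤ B = 7; zero-pad to 7 bytes: K' = 62 00 00 00 00 00 00.
K' ⊕ ipad = 54 36 36 36 36 36 36.  K' ⊕ opad = 3e 5c 5c 5c 5c 5c 5c.
Inner input = (K'⊕ipad) ∥ m = 54 36 36 36 36 36 36 ∥ 24.
Inner hash: sum = 84+54+54+54+54+54+54+36 = 444 → 01 bc.
Outer input = (K'⊕opad) ∥ inner = 3e 5c 5c 5c 5c 5c 5c ∥ 01 bc.
Outer hash (tag): sum = 62+92+92+92+92+92+92+1+188 = 803 → 03 23.

0323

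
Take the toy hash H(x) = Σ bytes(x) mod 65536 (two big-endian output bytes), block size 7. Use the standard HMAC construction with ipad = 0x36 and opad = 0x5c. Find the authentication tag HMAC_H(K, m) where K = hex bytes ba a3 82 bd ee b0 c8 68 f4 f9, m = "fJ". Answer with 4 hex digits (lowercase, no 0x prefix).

0284

Key hex bytes ba a3 82 bd ee b0 c8 68 f4 f9 is 10 bytes > B = 7, so hash it first: H(key) = 07 57, then zero-pad to 7 bytes: K' = 07 57 00 00 00 00 00.
K' ⊕ ipad = 31 61 36 36 36 36 36.  K' ⊕ opad = 5b 0b 5c 5c 5c 5c 5c.
Inner input = (K'⊕ipad) ∥ m = 31 61 36 36 36 36 36 ∥ 66 4a.
Inner hash: sum = 49+97+54+54+54+54+54+102+74 = 592 → 02 50.
Outer input = (K'⊕opad) ∥ inner = 5b 0b 5c 5c 5c 5c 5c ∥ 02 50.
Outer hash (tag): sum = 91+11+92+92+92+92+92+2+80 = 644 → 02 84.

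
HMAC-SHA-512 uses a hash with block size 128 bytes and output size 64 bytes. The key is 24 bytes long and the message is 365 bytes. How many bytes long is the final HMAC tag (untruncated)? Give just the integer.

64

The tag is one SHA-512 digest: 64 bytes.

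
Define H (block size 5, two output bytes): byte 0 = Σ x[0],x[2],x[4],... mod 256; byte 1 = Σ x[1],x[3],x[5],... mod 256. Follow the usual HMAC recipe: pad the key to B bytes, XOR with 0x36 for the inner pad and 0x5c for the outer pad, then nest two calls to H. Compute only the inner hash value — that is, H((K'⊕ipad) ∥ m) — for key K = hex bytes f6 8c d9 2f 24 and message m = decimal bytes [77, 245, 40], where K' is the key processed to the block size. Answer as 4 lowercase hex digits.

b648

Key hex bytes f6 8c d9 2f 24 is exactly B = 5 bytes: K' = f6 8c d9 2f 24.
K' ⊕ ipad = c0 ba ef 19 12.
Inner input = c0 ba ef 19 12 ∥ 4d f5 28.
Inner hash: even-index sum = 694 mod 256 = 182; odd-index sum = 328 mod 256 = 72 → b6 48.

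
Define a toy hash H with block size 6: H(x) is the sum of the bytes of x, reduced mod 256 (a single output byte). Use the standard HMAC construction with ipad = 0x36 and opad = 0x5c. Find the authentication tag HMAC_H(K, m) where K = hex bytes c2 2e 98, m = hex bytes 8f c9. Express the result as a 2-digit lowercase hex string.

9c

Key hex bytes c2 2e 98 is 3 bytes ≤ B = 6; zero-pad to 6 bytes: K' = c2 2e 98 00 00 00.
K' ⊕ ipad = f4 18 ae 36 36 36.  K' ⊕ opad = 9e 72 c4 5c 5c 5c.
Inner input = (K'⊕ipad) ∥ m = f4 18 ae 36 36 36 ∥ 8f c9.
Inner hash: sum = 244+24+174+54+54+54+143+201 = 948; mod 256 = 180 → b4.
Outer input = (K'⊕opad) ∥ inner = 9e 72 c4 5c 5c 5c ∥ b4.
Outer hash (tag): sum = 158+114+196+92+92+92+180 = 924; mod 256 = 156 → 9c.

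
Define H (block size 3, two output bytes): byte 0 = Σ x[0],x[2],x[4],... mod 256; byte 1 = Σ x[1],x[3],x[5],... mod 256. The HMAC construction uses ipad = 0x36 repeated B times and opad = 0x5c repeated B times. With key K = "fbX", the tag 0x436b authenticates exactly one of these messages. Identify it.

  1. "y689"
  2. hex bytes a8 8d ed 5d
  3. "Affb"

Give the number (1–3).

Key "fbX" = 66 62 58 is exactly B = 3 bytes: K' = 66 62 58.
K' ⊕ ipad = 50 54 6e; K' ⊕ opad = 3a 3e 04.
m1: inner = H(50 54 6e 79 36 38 39) = 2d 05; tag = H(3a 3e 04 2d 05) = 436b ← matches
m2: inner = H(50 54 6e a8 8d ed 5d) = a8 e9; tag = H(3a 3e 04 a8 e9) = 27e6
m3: inner = H(50 54 6e 41 66 66 62) = 86 fb; tag = H(3a 3e 04 86 fb) = 39c4

1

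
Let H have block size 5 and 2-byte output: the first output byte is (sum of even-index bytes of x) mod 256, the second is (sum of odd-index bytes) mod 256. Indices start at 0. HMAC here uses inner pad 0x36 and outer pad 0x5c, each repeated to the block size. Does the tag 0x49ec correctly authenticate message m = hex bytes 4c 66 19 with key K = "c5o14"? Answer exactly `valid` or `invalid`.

valid

Key "c5o14" = 63 35 6f 31 34 is exactly B = 5 bytes: K' = 63 35 6f 31 34.
K' ⊕ ipad = 55 03 59 07 02; K' ⊕ opad = 3f 69 33 6d 68.
Inner hash: even-index sum = 278 mod 256 = 22; odd-index sum = 111 mod 256 = 111 → 16 6f.
Outer hash (recomputed tag): even-index sum = 329 mod 256 = 73; odd-index sum = 236 mod 256 = 236 → 49 ec.
Recomputed tag = 49ec; claimed = 49ec → match.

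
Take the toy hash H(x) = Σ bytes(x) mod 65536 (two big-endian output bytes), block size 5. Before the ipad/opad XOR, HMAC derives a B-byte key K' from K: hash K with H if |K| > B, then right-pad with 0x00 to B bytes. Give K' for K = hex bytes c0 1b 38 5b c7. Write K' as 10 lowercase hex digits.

c01b385bc7

Key hex bytes c0 1b 38 5b c7 is exactly B = 5 bytes: K' = c0 1b 38 5b c7.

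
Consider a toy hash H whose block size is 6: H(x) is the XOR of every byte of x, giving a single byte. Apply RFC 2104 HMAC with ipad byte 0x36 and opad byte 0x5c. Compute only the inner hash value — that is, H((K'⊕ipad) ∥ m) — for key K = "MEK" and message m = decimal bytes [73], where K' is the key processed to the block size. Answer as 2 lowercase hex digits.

0a

Key "MEK" = 4d 45 4b is 3 bytes ≤ B = 6; zero-pad to 6 bytes: K' = 4d 45 4b 00 00 00.
K' ⊕ ipad = 7b 73 7d 36 36 36.
Inner input = 7b 73 7d 36 36 36 ∥ 49.
Inner hash: XOR 7b⊕73⊕7d⊕36⊕36⊕36⊕49 = 0a.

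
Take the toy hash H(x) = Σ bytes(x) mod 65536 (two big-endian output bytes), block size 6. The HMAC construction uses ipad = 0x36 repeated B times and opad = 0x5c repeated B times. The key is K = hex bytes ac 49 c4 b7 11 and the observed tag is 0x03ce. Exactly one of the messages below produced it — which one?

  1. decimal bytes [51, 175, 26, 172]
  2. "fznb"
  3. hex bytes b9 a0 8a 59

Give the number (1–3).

2

Key hex bytes ac 49 c4 b7 11 is 5 bytes ≤ B = 6; zero-pad to 6 bytes: K' = ac 49 c4 b7 11 00.
K' ⊕ ipad = 9a 7f f2 81 27 36; K' ⊕ opad = f0 15 98 eb 4d 5c.
m1: inner = H(9a 7f f2 81 27 36 33 af 1a ac) = 04 91; tag = H(f0 15 98 eb 4d 5c 04 91) = 03c6
m2: inner = H(9a 7f f2 81 27 36 66 7a 6e 62) = 04 99; tag = H(f0 15 98 eb 4d 5c 04 99) = 03ce ← matches
m3: inner = H(9a 7f f2 81 27 36 b9 a0 8a 59) = 05 25; tag = H(f0 15 98 eb 4d 5c 05 25) = 035b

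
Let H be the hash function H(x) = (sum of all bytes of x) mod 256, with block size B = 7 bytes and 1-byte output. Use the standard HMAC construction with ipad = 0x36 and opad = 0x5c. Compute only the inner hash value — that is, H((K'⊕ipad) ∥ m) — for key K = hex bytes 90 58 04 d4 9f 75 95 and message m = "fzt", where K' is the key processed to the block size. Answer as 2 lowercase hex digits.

Key hex bytes 90 58 04 d4 9f 75 95 is exactly B = 7 bytes: K' = 90 58 04 d4 9f 75 95.
K' ⊕ ipad = a6 6e 32 e2 a9 43 a3.
Inner input = a6 6e 32 e2 a9 43 a3 ∥ 66 7a 74.
Inner hash: sum = 166+110+50+226+169+67+163+102+122+116 = 1291; mod 256 = 11 → 0b.

0b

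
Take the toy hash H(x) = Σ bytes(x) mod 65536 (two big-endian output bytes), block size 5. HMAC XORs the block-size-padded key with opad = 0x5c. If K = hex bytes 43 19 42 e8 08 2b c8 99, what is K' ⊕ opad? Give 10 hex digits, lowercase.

5f465c5c5c

Key hex bytes 43 19 42 e8 08 2b c8 99 is 8 bytes > B = 5, so hash it first: H(key) = 03 1a, then zero-pad to 5 bytes: K' = 03 1a 00 00 00.
XOR each byte with 0x5c: 03⊕5c=5f, 1a⊕5c=46, 00⊕5c=5c, 00⊕5c=5c, 00⊕5c=5c.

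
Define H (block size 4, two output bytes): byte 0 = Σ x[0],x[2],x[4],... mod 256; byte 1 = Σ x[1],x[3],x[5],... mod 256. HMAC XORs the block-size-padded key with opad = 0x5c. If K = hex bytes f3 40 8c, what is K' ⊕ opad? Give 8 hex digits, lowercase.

af1cd05c

Key hex bytes f3 40 8c is 3 bytes ≤ B = 4; zero-pad to 4 bytes: K' = f3 40 8c 00.
XOR each byte with 0x5c: f3⊕5c=af, 40⊕5c=1c, 8c⊕5c=d0, 00⊕5c=5c.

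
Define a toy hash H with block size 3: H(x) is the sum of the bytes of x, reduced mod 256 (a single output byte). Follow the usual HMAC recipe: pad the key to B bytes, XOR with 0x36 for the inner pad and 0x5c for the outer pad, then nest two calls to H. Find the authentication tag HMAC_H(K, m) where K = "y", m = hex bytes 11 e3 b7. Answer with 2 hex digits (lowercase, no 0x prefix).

43

Key "y" = 79 is 1 byte ≤ B = 3; zero-pad to 3 bytes: K' = 79 00 00.
K' ⊕ ipad = 4f 36 36.  K' ⊕ opad = 25 5c 5c.
Inner input = (K'⊕ipad) ∥ m = 4f 36 36 ∥ 11 e3 b7.
Inner hash: sum = 79+54+54+17+227+183 = 614; mod 256 = 102 → 66.
Outer input = (K'⊕opad) ∥ inner = 25 5c 5c ∥ 66.
Outer hash (tag): sum = 37+92+92+102 = 323; mod 256 = 67 → 43.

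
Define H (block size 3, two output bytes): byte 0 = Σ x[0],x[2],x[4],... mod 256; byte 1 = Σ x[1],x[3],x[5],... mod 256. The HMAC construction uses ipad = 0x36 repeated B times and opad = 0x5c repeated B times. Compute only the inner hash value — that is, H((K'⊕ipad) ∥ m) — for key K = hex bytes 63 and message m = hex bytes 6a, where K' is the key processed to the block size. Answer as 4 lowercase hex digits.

Key hex bytes 63 is 1 byte ≤ B = 3; zero-pad to 3 bytes: K' = 63 00 00.
K' ⊕ ipad = 55 36 36.
Inner input = 55 36 36 ∥ 6a.
Inner hash: even-index sum = 139 mod 256 = 139; odd-index sum = 160 mod 256 = 160 → 8b a0.

8ba0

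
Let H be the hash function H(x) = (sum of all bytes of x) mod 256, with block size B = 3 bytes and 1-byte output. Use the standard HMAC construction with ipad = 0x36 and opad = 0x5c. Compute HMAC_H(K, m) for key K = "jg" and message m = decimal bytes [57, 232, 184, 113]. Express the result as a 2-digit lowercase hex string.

Key "jg" = 6a 67 is 2 bytes ≤ B = 3; zero-pad to 3 bytes: K' = 6a 67 00.
K' ⊕ ipad = 5c 51 36.  K' ⊕ opad = 36 3b 5c.
Inner input = (K'⊕ipad) ∥ m = 5c 51 36 ∥ 39 e8 b8 71.
Inner hash: sum = 92+81+54+57+232+184+113 = 813; mod 256 = 45 → 2d.
Outer input = (K'⊕opad) ∥ inner = 36 3b 5c ∥ 2d.
Outer hash (tag): sum = 54+59+92+45 = 250 → fa.

fa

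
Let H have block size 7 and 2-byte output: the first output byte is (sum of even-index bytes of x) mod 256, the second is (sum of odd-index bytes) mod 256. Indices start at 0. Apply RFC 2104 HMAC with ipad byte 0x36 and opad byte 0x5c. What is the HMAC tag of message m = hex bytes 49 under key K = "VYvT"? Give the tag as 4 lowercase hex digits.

Key "VYvT" = 56 59 76 54 is 4 bytes ≤ B = 7; zero-pad to 7 bytes: K' = 56 59 76 54 00 00 00.
K' ⊕ ipad = 60 6f 40 62 36 36 36.  K' ⊕ opad = 0a 05 2a 08 5c 5c 5c.
Inner input = (K'⊕ipad) ∥ m = 60 6f 40 62 36 36 36 ∥ 49.
Inner hash: even-index sum = 268 mod 256 = 12; odd-index sum = 336 mod 256 = 80 → 0c 50.
Outer input = (K'⊕opad) ∥ inner = 0a 05 2a 08 5c 5c 5c ∥ 0c 50.
Outer hash (tag): even-index sum = 316 mod 256 = 60; odd-index sum = 117 mod 256 = 117 → 3c 75.

3c75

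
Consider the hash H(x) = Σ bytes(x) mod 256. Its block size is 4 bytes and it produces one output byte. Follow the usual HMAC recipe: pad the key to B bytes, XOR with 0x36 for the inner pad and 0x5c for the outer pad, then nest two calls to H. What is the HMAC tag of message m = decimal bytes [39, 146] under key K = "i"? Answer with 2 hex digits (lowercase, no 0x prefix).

03

Key "i" = 69 is 1 byte ≤ B = 4; zero-pad to 4 bytes: K' = 69 00 00 00.
K' ⊕ ipad = 5f 36 36 36.  K' ⊕ opad = 35 5c 5c 5c.
Inner input = (K'⊕ipad) ∥ m = 5f 36 36 36 ∥ 27 92.
Inner hash: sum = 95+54+54+54+39+146 = 442; mod 256 = 186 → ba.
Outer input = (K'⊕opad) ∥ inner = 35 5c 5c 5c ∥ ba.
Outer hash (tag): sum = 53+92+92+92+186 = 515; mod 256 = 3 → 03.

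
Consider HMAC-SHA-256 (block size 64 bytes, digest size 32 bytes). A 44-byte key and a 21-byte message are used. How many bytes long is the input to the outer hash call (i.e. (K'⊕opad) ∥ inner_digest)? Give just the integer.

Key is 44 ≤ 64 bytes, zero-padded: |K'| = 64.
Outer input = (K'⊕opad) ∥ H(inner) → 64 + 32 = 96 bytes.

96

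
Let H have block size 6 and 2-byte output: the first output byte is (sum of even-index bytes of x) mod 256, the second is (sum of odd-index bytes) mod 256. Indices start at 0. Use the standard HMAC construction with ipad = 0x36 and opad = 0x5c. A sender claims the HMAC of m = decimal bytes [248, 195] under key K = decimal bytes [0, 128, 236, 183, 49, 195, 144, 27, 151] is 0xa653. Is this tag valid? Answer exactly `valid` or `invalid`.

Key decimal bytes [0, 128, 236, 183, 49, 195, 144, 27, 151] = 00 80 ec b7 31 c3 90 1b 97 is 9 bytes > B = 6, so hash it first: H(key) = 44 15, then zero-pad to 6 bytes: K' = 44 15 00 00 00 00.
K' ⊕ ipad = 72 23 36 36 36 36; K' ⊕ opad = 18 49 5c 5c 5c 5c.
Inner hash: even-index sum = 470 mod 256 = 214; odd-index sum = 338 mod 256 = 82 → d6 52.
Outer hash (recomputed tag): even-index sum = 422 mod 256 = 166; odd-index sum = 339 mod 256 = 83 → a6 53.
Recomputed tag = a653; claimed = a653 → match.

valid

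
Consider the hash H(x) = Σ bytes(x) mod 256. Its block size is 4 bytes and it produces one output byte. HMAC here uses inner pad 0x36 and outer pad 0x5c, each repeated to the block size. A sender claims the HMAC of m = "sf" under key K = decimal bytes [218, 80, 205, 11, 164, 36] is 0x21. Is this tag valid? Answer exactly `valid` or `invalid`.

Key decimal bytes [218, 80, 205, 11, 164, 36] = da 50 cd 0b a4 24 is 6 bytes > B = 4, so hash it first: H(key) = ca, then zero-pad to 4 bytes: K' = ca 00 00 00.
K' ⊕ ipad = fc 36 36 36; K' ⊕ opad = 96 5c 5c 5c.
Inner hash: sum = 252+54+54+54+115+102 = 631; mod 256 = 119 → 77.
Outer hash (recomputed tag): sum = 150+92+92+92+119 = 545; mod 256 = 33 → 21.
Recomputed tag = 21; claimed = 21 → match.

valid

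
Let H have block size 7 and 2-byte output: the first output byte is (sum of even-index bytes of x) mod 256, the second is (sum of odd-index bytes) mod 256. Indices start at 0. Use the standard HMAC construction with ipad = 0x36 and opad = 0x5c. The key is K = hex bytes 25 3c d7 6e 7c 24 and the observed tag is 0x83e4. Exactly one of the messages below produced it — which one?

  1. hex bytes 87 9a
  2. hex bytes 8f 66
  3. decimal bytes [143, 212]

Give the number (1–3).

2

Key hex bytes 25 3c d7 6e 7c 24 is 6 bytes ≤ B = 7; zero-pad to 7 bytes: K' = 25 3c d7 6e 7c 24 00.
K' ⊕ ipad = 13 0a e1 58 4a 12 36; K' ⊕ opad = 79 60 8b 32 20 78 5c.
m1: inner = H(13 0a e1 58 4a 12 36 87 9a) = 0e fb; tag = H(79 60 8b 32 20 78 5c 0e fb) = 7b18
m2: inner = H(13 0a e1 58 4a 12 36 8f 66) = da 03; tag = H(79 60 8b 32 20 78 5c da 03) = 83e4 ← matches
m3: inner = H(13 0a e1 58 4a 12 36 8f d4) = 48 03; tag = H(79 60 8b 32 20 78 5c 48 03) = 8352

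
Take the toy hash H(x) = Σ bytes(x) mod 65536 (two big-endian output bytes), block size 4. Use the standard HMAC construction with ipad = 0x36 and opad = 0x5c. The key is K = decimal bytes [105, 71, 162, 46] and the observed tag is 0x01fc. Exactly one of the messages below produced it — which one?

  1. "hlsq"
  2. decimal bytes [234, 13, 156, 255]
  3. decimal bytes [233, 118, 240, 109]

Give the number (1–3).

3

Key decimal bytes [105, 71, 162, 46] = 69 47 a2 2e is exactly B = 4 bytes: K' = 69 47 a2 2e.
K' ⊕ ipad = 5f 71 94 18; K' ⊕ opad = 35 1b fe 72.
m1: inner = H(5f 71 94 18 68 6c 73 71) = 03 34; tag = H(35 1b fe 72 03 34) = 01f7
m2: inner = H(5f 71 94 18 ea 0d 9c ff) = 04 0e; tag = H(35 1b fe 72 04 0e) = 01d2
m3: inner = H(5f 71 94 18 e9 76 f0 6d) = 04 38; tag = H(35 1b fe 72 04 38) = 01fc ← matches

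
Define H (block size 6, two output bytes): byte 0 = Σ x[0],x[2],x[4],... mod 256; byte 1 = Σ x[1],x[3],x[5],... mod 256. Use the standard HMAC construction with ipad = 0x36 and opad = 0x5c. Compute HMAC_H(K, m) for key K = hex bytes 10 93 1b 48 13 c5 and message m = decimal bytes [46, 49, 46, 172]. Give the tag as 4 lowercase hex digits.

b66f

Key hex bytes 10 93 1b 48 13 c5 is exactly B = 6 bytes: K' = 10 93 1b 48 13 c5.
K' ⊕ ipad = 26 a5 2d 7e 25 f3.  K' ⊕ opad = 4c cf 47 14 4f 99.
Inner input = (K'⊕ipad) ∥ m = 26 a5 2d 7e 25 f3 ∥ 2e 31 2e ac.
Inner hash: even-index sum = 212 mod 256 = 212; odd-index sum = 755 mod 256 = 243 → d4 f3.
Outer input = (K'⊕opad) ∥ inner = 4c cf 47 14 4f 99 ∥ d4 f3.
Outer hash (tag): even-index sum = 438 mod 256 = 182; odd-index sum = 623 mod 256 = 111 → b6 6f.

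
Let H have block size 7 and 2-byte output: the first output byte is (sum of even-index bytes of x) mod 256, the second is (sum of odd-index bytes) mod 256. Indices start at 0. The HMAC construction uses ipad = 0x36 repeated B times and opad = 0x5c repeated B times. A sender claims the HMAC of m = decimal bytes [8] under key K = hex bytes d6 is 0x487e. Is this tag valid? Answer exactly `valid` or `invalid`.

Key hex bytes d6 is 1 byte ≤ B = 7; zero-pad to 7 bytes: K' = d6 00 00 00 00 00 00.
K' ⊕ ipad = e0 36 36 36 36 36 36; K' ⊕ opad = 8a 5c 5c 5c 5c 5c 5c.
Inner hash: even-index sum = 386 mod 256 = 130; odd-index sum = 170 mod 256 = 170 → 82 aa.
Outer hash (recomputed tag): even-index sum = 584 mod 256 = 72; odd-index sum = 406 mod 256 = 150 → 48 96.
Recomputed tag = 4896; claimed = 487e → mismatch.

invalid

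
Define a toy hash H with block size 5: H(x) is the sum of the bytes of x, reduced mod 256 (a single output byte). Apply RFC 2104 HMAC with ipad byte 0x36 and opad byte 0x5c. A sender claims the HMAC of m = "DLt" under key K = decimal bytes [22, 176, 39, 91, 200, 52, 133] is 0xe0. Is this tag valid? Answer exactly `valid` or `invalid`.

Key decimal bytes [22, 176, 39, 91, 200, 52, 133] = 16 b0 27 5b c8 34 85 is 7 bytes > B = 5, so hash it first: H(key) = c9, then zero-pad to 5 bytes: K' = c9 00 00 00 00.
K' ⊕ ipad = ff 36 36 36 36; K' ⊕ opad = 95 5c 5c 5c 5c.
Inner hash: sum = 255+54+54+54+54+68+76+116 = 731; mod 256 = 219 → db.
Outer hash (recomputed tag): sum = 149+92+92+92+92+219 = 736; mod 256 = 224 → e0.
Recomputed tag = e0; claimed = e0 → match.

valid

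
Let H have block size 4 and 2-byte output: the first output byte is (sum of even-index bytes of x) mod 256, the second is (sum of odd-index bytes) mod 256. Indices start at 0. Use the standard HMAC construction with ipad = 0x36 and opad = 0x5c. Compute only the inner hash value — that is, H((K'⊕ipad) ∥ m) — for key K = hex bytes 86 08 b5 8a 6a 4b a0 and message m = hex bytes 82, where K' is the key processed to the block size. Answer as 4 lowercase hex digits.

Key hex bytes 86 08 b5 8a 6a 4b a0 is 7 bytes > B = 4, so hash it first: H(key) = 45 dd, then zero-pad to 4 bytes: K' = 45 dd 00 00.
K' ⊕ ipad = 73 eb 36 36.
Inner input = 73 eb 36 36 ∥ 82.
Inner hash: even-index sum = 299 mod 256 = 43; odd-index sum = 289 mod 256 = 33 → 2b 21.

2b21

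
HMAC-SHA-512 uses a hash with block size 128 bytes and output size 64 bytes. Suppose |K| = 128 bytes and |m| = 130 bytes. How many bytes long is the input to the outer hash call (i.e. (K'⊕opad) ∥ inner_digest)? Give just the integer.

Key is 128 ≤ 128 bytes, zero-padded: |K'| = 128.
Outer input = (K'⊕opad) ∥ H(inner) → 128 + 64 = 192 bytes.

192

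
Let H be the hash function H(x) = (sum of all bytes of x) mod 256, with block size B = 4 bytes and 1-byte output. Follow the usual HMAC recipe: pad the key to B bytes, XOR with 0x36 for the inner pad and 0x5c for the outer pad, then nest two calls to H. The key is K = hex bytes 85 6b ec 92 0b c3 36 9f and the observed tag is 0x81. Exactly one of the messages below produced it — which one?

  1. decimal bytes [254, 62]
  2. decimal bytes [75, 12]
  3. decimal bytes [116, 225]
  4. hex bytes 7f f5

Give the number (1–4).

Key hex bytes 85 6b ec 92 0b c3 36 9f is 8 bytes > B = 4, so hash it first: H(key) = 11, then zero-pad to 4 bytes: K' = 11 00 00 00.
K' ⊕ ipad = 27 36 36 36; K' ⊕ opad = 4d 5c 5c 5c.
m1: inner = H(27 36 36 36 fe 3e) = 05; tag = H(4d 5c 5c 5c 05) = 66
m2: inner = H(27 36 36 36 4b 0c) = 20; tag = H(4d 5c 5c 5c 20) = 81 ← matches
m3: inner = H(27 36 36 36 74 e1) = 1e; tag = H(4d 5c 5c 5c 1e) = 7f
m4: inner = H(27 36 36 36 7f f5) = 3d; tag = H(4d 5c 5c 5c 3d) = 9e

2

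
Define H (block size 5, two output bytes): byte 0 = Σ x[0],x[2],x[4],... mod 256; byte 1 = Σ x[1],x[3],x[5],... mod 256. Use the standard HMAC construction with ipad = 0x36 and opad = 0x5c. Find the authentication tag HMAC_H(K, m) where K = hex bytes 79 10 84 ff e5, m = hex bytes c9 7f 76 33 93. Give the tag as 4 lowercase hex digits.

7775

Key hex bytes 79 10 84 ff e5 is exactly B = 5 bytes: K' = 79 10 84 ff e5.
K' ⊕ ipad = 4f 26 b2 c9 d3.  K' ⊕ opad = 25 4c d8 a3 b9.
Inner input = (K'⊕ipad) ∥ m = 4f 26 b2 c9 d3 ∥ c9 7f 76 33 93.
Inner hash: even-index sum = 646 mod 256 = 134; odd-index sum = 705 mod 256 = 193 → 86 c1.
Outer input = (K'⊕opad) ∥ inner = 25 4c d8 a3 b9 ∥ 86 c1.
Outer hash (tag): even-index sum = 631 mod 256 = 119; odd-index sum = 373 mod 256 = 117 → 77 75.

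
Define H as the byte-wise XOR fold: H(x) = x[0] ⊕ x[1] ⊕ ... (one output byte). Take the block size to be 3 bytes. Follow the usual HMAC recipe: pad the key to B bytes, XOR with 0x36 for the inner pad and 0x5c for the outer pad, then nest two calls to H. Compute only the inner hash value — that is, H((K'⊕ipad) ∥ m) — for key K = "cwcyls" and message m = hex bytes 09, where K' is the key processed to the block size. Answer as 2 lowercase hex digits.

2e

Key "cwcyls" = 63 77 63 79 6c 73 is 6 bytes > B = 3, so hash it first: H(key) = 11, then zero-pad to 3 bytes: K' = 11 00 00.
K' ⊕ ipad = 27 36 36.
Inner input = 27 36 36 ∥ 09.
Inner hash: XOR 27⊕36⊕36⊕09 = 2e.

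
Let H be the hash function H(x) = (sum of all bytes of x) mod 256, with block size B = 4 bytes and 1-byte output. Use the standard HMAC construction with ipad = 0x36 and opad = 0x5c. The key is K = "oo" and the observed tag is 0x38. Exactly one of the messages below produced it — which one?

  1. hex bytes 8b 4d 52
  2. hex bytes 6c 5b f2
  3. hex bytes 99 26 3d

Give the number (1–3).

Key "oo" = 6f 6f is 2 bytes ≤ B = 4; zero-pad to 4 bytes: K' = 6f 6f 00 00.
K' ⊕ ipad = 59 59 36 36; K' ⊕ opad = 33 33 5c 5c.
m1: inner = H(59 59 36 36 8b 4d 52) = 48; tag = H(33 33 5c 5c 48) = 66
m2: inner = H(59 59 36 36 6c 5b f2) = d7; tag = H(33 33 5c 5c d7) = f5
m3: inner = H(59 59 36 36 99 26 3d) = 1a; tag = H(33 33 5c 5c 1a) = 38 ← matches

3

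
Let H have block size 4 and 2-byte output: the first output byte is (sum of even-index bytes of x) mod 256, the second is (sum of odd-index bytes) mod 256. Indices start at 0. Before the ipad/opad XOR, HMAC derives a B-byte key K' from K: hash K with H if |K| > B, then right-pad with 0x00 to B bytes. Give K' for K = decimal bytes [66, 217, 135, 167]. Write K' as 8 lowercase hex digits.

42d987a7

Key decimal bytes [66, 217, 135, 167] = 42 d9 87 a7 is exactly B = 4 bytes: K' = 42 d9 87 a7.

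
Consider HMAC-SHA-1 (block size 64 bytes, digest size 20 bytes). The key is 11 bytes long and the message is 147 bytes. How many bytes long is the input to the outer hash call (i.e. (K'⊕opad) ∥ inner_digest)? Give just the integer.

Key is 11 ≤ 64 bytes, zero-padded: |K'| = 64.
Outer input = (K'⊕opad) ∥ H(inner) → 64 + 20 = 84 bytes.

84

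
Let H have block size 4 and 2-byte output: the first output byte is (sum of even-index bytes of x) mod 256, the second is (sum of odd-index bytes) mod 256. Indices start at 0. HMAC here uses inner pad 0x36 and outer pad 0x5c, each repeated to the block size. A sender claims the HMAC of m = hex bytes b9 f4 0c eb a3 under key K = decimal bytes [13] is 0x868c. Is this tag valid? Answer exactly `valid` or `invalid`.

Key decimal bytes [13] = 0d is 1 byte ≤ B = 4; zero-pad to 4 bytes: K' = 0d 00 00 00.
K' ⊕ ipad = 3b 36 36 36; K' ⊕ opad = 51 5c 5c 5c.
Inner hash: even-index sum = 473 mod 256 = 217; odd-index sum = 587 mod 256 = 75 → d9 4b.
Outer hash (recomputed tag): even-index sum = 390 mod 256 = 134; odd-index sum = 259 mod 256 = 3 → 86 03.
Recomputed tag = 8603; claimed = 868c → mismatch.

invalid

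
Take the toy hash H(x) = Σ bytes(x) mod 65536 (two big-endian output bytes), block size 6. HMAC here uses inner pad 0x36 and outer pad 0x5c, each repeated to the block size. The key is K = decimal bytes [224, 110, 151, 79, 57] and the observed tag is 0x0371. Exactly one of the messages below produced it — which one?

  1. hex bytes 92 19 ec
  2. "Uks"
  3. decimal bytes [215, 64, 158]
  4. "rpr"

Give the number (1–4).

4

Key decimal bytes [224, 110, 151, 79, 57] = e0 6e 97 4f 39 is 5 bytes ≤ B = 6; zero-pad to 6 bytes: K' = e0 6e 97 4f 39 00.
K' ⊕ ipad = d6 58 a1 79 0f 36; K' ⊕ opad = bc 32 cb 13 65 5c.
m1: inner = H(d6 58 a1 79 0f 36 92 19 ec) = 04 24; tag = H(bc 32 cb 13 65 5c 04 24) = 02b5
m2: inner = H(d6 58 a1 79 0f 36 55 6b 73) = 03 c0; tag = H(bc 32 cb 13 65 5c 03 c0) = 0350
m3: inner = H(d6 58 a1 79 0f 36 d7 40 9e) = 04 42; tag = H(bc 32 cb 13 65 5c 04 42) = 02d3
m4: inner = H(d6 58 a1 79 0f 36 72 70 72) = 03 e1; tag = H(bc 32 cb 13 65 5c 03 e1) = 0371 ← matches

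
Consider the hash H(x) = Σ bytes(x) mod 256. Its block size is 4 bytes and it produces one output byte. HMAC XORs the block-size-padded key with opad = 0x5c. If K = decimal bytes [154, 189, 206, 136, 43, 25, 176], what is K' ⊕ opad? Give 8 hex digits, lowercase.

Key decimal bytes [154, 189, 206, 136, 43, 25, 176] = 9a bd ce 88 2b 19 b0 is 7 bytes > B = 4, so hash it first: H(key) = a1, then zero-pad to 4 bytes: K' = a1 00 00 00.
XOR each byte with 0x5c: a1⊕5c=fd, 00⊕5c=5c, 00⊕5c=5c, 00⊕5c=5c.

fd5c5c5c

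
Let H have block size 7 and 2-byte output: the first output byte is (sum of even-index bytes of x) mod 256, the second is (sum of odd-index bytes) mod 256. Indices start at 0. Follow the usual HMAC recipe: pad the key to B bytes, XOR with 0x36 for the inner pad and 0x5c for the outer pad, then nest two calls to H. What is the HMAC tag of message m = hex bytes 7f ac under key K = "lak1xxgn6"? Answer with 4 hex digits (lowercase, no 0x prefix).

fd04

Key "lak1xxgn6" = 6c 61 6b 31 78 78 67 6e 36 is 9 bytes > B = 7, so hash it first: H(key) = ec 78, then zero-pad to 7 bytes: K' = ec 78 00 00 00 00 00.
K' ⊕ ipad = da 4e 36 36 36 36 36.  K' ⊕ opad = b0 24 5c 5c 5c 5c 5c.
Inner input = (K'⊕ipad) ∥ m = da 4e 36 36 36 36 36 ∥ 7f ac.
Inner hash: even-index sum = 552 mod 256 = 40; odd-index sum = 313 mod 256 = 57 → 28 39.
Outer input = (K'⊕opad) ∥ inner = b0 24 5c 5c 5c 5c 5c ∥ 28 39.
Outer hash (tag): even-index sum = 509 mod 256 = 253; odd-index sum = 260 mod 256 = 4 → fd 04.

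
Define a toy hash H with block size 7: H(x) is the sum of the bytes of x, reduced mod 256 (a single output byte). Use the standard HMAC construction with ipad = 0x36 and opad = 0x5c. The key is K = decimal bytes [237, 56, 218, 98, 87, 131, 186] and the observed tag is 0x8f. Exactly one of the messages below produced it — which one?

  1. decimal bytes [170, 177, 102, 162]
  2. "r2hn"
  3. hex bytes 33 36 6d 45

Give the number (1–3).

Key decimal bytes [237, 56, 218, 98, 87, 131, 186] = ed 38 da 62 57 83 ba is exactly B = 7 bytes: K' = ed 38 da 62 57 83 ba.
K' ⊕ ipad = db 0e ec 54 61 b5 8c; K' ⊕ opad = b1 64 86 3e 0b df e6.
m1: inner = H(db 0e ec 54 61 b5 8c aa b1 66 a2) = 2e; tag = H(b1 64 86 3e 0b df e6 2e) = d7
m2: inner = H(db 0e ec 54 61 b5 8c 72 32 68 6e) = 45; tag = H(b1 64 86 3e 0b df e6 45) = ee
m3: inner = H(db 0e ec 54 61 b5 8c 33 36 6d 45) = e6; tag = H(b1 64 86 3e 0b df e6 e6) = 8f ← matches

3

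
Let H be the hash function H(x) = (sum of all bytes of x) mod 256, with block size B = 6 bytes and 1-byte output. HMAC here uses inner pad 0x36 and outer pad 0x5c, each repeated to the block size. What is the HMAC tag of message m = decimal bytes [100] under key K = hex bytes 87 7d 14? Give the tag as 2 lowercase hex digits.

7c

Key hex bytes 87 7d 14 is 3 bytes ≤ B = 6; zero-pad to 6 bytes: K' = 87 7d 14 00 00 00.
K' ⊕ ipad = b1 4b 22 36 36 36.  K' ⊕ opad = db 21 48 5c 5c 5c.
Inner input = (K'⊕ipad) ∥ m = b1 4b 22 36 36 36 ∥ 64.
Inner hash: sum = 177+75+34+54+54+54+100 = 548; mod 256 = 36 → 24.
Outer input = (K'⊕opad) ∥ inner = db 21 48 5c 5c 5c ∥ 24.
Outer hash (tag): sum = 219+33+72+92+92+92+36 = 636; mod 256 = 124 → 7c.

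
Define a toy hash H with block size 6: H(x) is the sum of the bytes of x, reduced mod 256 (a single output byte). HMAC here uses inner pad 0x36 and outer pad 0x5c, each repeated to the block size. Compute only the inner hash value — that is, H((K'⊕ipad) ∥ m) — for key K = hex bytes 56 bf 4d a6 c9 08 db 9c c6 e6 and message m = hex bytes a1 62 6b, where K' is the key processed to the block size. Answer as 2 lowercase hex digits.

46

Key hex bytes 56 bf 4d a6 c9 08 db 9c c6 e6 is 10 bytes > B = 6, so hash it first: H(key) = fc, then zero-pad to 6 bytes: K' = fc 00 00 00 00 00.
K' ⊕ ipad = ca 36 36 36 36 36.
Inner input = ca 36 36 36 36 36 ∥ a1 62 6b.
Inner hash: sum = 202+54+54+54+54+54+161+98+107 = 838; mod 256 = 70 → 46.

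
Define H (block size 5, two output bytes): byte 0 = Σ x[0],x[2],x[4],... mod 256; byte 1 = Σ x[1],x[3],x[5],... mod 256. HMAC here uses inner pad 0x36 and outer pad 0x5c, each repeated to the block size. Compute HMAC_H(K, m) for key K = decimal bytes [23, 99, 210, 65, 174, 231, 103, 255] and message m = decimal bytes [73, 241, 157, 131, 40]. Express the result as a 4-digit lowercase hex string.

Key decimal bytes [23, 99, 210, 65, 174, 231, 103, 255] = 17 63 d2 41 ae e7 67 ff is 8 bytes > B = 5, so hash it first: H(key) = fe 8a, then zero-pad to 5 bytes: K' = fe 8a 00 00 00.
K' ⊕ ipad = c8 bc 36 36 36.  K' ⊕ opad = a2 d6 5c 5c 5c.
Inner input = (K'⊕ipad) ∥ m = c8 bc 36 36 36 ∥ 49 f1 9d 83 28.
Inner hash: even-index sum = 680 mod 256 = 168; odd-index sum = 512 mod 256 = 0 → a8 00.
Outer input = (K'⊕opad) ∥ inner = a2 d6 5c 5c 5c ∥ a8 00.
Outer hash (tag): even-index sum = 346 mod 256 = 90; odd-index sum = 474 mod 256 = 218 → 5a da.

5ada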